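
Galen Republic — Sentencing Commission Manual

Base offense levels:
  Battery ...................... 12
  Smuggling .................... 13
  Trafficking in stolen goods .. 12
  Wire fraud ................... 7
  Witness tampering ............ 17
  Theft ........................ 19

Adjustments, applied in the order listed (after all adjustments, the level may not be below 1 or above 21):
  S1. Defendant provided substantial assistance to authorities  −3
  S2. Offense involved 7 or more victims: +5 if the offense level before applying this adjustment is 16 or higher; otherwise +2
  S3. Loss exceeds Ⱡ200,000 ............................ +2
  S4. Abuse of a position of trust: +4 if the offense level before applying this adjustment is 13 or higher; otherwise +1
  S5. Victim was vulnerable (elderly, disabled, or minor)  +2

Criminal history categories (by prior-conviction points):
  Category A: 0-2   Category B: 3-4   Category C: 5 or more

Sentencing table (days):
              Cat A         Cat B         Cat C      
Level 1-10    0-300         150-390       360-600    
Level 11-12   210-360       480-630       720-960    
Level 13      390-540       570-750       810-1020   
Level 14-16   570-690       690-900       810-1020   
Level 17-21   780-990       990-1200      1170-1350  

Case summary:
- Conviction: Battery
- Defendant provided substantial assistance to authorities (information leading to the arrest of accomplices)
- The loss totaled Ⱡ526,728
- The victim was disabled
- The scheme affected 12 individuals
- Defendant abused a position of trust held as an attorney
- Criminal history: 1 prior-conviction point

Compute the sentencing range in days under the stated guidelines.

780-990 days

Base offense level for battery: 12.
S1 applies: 12 − 3 = 9.
S2 applies (level before this adjustment is 9 < 16, so +2): 9 + 2 = 11.
S3 applies: 11 + 2 = 13.
S4 applies (level before this adjustment is 13 ≥ 13, so +4): 13 + 4 = 17.
S5 applies: 17 + 2 = 19.
Final offense level: 19.
Criminal history: 1 prior point → Category A (0-2).
Level 19 falls in the 17-21 band.
Grid: Level 17-21 × Category A = 780-990 days.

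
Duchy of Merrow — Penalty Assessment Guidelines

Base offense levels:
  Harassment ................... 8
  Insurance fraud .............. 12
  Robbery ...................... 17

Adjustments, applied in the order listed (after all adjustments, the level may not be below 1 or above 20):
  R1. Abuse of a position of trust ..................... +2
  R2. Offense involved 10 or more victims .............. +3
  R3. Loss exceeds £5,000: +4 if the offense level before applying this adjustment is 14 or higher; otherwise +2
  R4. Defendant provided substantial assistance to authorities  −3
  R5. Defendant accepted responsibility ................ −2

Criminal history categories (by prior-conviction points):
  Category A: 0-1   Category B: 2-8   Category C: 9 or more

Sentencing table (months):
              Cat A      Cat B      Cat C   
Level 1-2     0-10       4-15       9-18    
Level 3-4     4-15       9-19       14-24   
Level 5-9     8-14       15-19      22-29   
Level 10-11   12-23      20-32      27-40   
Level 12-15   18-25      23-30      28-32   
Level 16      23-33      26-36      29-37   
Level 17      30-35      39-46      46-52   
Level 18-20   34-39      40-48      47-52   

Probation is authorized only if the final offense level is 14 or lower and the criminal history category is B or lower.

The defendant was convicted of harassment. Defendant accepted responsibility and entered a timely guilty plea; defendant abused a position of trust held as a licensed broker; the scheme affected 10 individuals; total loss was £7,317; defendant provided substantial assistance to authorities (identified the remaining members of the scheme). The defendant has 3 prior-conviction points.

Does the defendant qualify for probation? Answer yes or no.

Base offense level for harassment: 8.
R1 applies: 8 + 2 = 10.
R2 applies: 10 + 3 = 13.
R3 applies (level before this adjustment is 13 < 14, so +2): 13 + 2 = 15.
R4 applies: 15 − 3 = 12.
R5 applies: 12 − 2 = 10.
Final offense level: 10.
Criminal history: 3 prior points → Category B (2-8).
Level 10 falls in the 10-11 band.
Grid: Level 10-11 × Category B = 20-32 months.
Probation check: level 10 ≤ 14 and category B ≤ B → eligible.

Yes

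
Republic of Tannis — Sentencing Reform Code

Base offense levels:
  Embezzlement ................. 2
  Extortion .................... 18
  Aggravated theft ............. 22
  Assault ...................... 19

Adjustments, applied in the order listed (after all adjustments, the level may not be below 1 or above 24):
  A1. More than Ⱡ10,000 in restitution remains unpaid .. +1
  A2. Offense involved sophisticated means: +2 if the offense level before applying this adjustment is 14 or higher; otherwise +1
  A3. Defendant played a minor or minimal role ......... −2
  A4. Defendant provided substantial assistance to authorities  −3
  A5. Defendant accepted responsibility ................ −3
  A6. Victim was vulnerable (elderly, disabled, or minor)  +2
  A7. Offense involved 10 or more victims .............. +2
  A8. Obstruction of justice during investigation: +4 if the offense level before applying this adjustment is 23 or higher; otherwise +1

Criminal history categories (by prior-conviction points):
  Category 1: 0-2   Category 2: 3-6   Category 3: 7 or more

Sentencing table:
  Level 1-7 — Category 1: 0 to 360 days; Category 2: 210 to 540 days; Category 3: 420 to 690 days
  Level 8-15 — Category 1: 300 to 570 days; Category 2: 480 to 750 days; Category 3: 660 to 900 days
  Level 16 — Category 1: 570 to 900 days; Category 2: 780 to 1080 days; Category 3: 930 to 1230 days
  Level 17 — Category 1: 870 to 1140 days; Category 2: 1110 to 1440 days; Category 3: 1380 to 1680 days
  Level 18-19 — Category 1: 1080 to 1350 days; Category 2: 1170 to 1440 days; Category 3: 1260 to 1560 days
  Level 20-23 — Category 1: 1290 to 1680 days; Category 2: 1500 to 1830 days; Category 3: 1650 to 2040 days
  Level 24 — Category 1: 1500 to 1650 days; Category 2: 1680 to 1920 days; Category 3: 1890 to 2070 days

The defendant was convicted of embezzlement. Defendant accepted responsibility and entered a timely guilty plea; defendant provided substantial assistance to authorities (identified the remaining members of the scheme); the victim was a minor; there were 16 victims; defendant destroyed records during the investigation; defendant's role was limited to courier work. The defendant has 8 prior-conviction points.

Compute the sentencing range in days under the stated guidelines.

Base offense level for embezzlement: 2.
A3 applies: 2 − 2 = 0.
A4 applies: 0 − 3 = -3.
A5 applies: -3 − 3 = -6.
A6 applies: -6 + 2 = -4.
A7 applies: -4 + 2 = -2.
A8 applies (level before this adjustment is -2 < 23, so +1): -2 + 1 = -1.
Level -1 is below the minimum of 1; floored at 1.
Final offense level: 1.
Criminal history: 8 prior points → Category 3 (7+).
Level 1 falls in the 1-7 band.
Grid: Level 1-7 × Category 3 = 420-690 days.

420-690 days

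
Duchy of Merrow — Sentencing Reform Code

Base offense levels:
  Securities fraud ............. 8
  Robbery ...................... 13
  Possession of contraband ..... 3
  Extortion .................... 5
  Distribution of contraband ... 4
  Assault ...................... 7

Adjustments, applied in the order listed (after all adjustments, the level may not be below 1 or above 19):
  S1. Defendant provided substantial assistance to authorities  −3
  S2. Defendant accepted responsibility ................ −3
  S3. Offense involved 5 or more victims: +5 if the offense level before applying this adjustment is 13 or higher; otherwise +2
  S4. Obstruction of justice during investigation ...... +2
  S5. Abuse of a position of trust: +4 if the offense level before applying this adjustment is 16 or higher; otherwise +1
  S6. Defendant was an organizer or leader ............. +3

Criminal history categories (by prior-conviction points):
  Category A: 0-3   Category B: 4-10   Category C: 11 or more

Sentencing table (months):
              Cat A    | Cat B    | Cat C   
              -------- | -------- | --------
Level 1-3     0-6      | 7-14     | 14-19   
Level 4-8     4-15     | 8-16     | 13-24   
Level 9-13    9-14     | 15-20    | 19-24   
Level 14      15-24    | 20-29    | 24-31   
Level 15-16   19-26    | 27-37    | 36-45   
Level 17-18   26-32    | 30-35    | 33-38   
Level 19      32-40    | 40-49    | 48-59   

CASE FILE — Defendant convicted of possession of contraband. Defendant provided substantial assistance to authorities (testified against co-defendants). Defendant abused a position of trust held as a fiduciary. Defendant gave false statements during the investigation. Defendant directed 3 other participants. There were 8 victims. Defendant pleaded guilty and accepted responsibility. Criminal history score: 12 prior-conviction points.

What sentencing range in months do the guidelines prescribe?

13-24 months

Base offense level for possession of contraband: 3.
S1 applies: 3 − 3 = 0.
S2 applies: 0 − 3 = -3.
S3 applies (level before this adjustment is -3 < 13, so +2): -3 + 2 = -1.
S4 applies: -1 + 2 = 1.
S5 applies (level before this adjustment is 1 < 16, so +1): 1 + 1 = 2.
S6 applies: 2 + 3 = 5.
Final offense level: 5.
Criminal history: 12 prior points → Category C (11+).
Level 5 falls in the 4-8 band.
Grid: Level 4-8 × Category C = 13-24 months.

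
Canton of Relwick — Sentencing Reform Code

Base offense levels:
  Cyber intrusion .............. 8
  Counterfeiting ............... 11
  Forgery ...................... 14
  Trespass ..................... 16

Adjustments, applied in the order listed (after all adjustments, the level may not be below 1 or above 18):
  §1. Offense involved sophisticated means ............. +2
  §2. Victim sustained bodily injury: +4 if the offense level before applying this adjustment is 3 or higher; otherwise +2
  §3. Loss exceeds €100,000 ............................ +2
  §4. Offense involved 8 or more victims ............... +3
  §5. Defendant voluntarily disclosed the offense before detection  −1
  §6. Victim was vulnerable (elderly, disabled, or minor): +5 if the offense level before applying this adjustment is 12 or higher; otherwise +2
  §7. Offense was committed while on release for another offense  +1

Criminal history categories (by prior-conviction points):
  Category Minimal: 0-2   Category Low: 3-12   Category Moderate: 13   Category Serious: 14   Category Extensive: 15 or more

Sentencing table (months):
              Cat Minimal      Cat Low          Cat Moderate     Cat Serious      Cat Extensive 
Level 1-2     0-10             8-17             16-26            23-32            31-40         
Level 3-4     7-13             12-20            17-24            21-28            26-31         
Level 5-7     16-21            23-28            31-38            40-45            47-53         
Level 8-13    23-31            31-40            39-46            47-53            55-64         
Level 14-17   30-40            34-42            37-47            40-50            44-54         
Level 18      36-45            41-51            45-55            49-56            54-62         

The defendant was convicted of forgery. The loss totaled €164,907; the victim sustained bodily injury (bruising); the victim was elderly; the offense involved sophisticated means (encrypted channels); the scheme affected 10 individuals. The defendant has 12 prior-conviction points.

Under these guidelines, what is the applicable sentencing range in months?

Base offense level for forgery: 14.
§1 applies: 14 + 2 = 16.
§2 applies (level before this adjustment is 16 ≥ 3, so +4): 16 + 4 = 20.
§3 applies: 20 + 2 = 22.
§4 applies: 22 + 3 = 25.
§6 applies (level before this adjustment is 25 ≥ 12, so +5): 25 + 5 = 30.
§7 does not apply.
Level 30 exceeds the maximum of 18; capped at 18.
Final offense level: 18.
Criminal history: 12 prior points → Category Low (3-12).
Level 18 falls in the 18 band.
Grid: Level 18 × Category Low = 41-51 months.

41-51 months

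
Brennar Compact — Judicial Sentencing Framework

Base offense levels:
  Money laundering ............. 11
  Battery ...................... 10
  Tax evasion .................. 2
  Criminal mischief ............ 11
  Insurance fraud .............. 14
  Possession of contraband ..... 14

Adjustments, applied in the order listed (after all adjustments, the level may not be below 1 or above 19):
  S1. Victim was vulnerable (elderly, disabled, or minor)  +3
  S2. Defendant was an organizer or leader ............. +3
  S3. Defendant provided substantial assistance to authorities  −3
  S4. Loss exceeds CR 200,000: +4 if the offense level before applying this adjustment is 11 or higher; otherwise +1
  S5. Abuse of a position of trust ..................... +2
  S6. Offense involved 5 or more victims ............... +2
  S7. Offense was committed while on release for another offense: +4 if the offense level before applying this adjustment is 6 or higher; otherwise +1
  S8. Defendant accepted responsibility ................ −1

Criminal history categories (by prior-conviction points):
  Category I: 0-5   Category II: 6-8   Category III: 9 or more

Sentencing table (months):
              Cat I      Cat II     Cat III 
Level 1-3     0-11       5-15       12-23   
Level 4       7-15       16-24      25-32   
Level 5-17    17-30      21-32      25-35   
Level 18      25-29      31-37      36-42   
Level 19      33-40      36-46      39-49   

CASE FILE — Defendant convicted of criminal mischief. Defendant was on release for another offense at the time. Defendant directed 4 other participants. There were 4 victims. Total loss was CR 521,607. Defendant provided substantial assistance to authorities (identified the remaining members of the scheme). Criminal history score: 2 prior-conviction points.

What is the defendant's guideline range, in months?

Base offense level for criminal mischief: 11.
S1 does not apply.
S2 applies: 11 + 3 = 14.
S3 applies: 14 − 3 = 11.
S4 applies (level before this adjustment is 11 ≥ 11, so +4): 11 + 4 = 15.
S5 does not apply.
S6 does not apply.
S7 applies (level before this adjustment is 15 ≥ 6, so +4): 15 + 4 = 19.
S8 does not apply.
Final offense level: 19.
Criminal history: 2 prior points → Category I (0-5).
Level 19 falls in the 19 band.
Grid: Level 19 × Category I = 33-40 months.

33-40 months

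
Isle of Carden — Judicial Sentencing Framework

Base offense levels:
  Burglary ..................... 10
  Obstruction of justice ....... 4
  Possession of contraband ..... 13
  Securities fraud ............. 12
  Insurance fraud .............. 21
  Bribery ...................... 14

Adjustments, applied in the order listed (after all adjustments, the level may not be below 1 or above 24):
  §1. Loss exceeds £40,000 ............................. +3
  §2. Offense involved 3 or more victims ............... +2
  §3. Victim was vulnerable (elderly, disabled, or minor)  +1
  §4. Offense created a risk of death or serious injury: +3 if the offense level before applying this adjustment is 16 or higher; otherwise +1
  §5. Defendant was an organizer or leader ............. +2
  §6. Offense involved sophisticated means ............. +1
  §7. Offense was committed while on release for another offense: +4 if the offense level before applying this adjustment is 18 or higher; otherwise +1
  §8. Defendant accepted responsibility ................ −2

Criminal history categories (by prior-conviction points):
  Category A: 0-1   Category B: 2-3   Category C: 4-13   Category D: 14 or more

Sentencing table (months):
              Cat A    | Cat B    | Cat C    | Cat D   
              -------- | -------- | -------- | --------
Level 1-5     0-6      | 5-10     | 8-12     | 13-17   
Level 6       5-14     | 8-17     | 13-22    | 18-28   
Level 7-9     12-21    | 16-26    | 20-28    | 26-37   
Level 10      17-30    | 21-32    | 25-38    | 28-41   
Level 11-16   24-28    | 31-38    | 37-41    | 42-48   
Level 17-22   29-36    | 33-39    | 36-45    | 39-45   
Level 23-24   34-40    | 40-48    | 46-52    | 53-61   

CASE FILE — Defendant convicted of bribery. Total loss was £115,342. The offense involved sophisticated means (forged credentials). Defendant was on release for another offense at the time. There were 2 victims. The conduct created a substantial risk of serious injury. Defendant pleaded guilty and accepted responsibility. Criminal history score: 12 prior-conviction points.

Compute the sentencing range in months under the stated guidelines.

Base offense level for bribery: 14.
§1 applies: 14 + 3 = 17.
§4 applies (level before this adjustment is 17 ≥ 16, so +3): 17 + 3 = 20.
§6 applies: 20 + 1 = 21.
§7 applies (level before this adjustment is 21 ≥ 18, so +4): 21 + 4 = 25.
§8 applies: 25 − 2 = 23.
Final offense level: 23.
Criminal history: 12 prior points → Category C (4-13).
Level 23 falls in the 23-24 band.
Grid: Level 23-24 × Category C = 46-52 months.

46-52 months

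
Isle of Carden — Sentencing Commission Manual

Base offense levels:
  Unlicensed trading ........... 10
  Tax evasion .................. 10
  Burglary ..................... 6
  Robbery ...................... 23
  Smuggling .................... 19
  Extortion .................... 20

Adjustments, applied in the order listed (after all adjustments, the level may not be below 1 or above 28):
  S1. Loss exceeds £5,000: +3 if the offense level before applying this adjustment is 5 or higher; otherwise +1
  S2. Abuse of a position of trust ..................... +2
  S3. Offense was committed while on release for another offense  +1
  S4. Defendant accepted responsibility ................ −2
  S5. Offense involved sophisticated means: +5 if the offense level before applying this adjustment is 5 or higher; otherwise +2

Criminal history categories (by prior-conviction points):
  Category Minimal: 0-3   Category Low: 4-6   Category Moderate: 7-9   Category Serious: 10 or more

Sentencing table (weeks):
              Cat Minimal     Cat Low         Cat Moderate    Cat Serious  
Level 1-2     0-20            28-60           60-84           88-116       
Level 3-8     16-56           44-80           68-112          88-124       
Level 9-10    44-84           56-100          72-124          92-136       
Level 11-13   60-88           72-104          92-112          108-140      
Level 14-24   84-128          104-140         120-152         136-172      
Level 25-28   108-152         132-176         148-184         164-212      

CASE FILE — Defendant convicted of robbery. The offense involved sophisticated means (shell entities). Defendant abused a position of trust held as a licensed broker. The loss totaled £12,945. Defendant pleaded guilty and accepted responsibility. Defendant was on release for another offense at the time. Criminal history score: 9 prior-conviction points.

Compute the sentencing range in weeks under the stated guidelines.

148-184 weeks

Base offense level for robbery: 23.
S1 applies (level before this adjustment is 23 ≥ 5, so +3): 23 + 3 = 26.
S2 applies: 26 + 2 = 28.
S3 applies: 28 + 1 = 29.
S4 applies: 29 − 2 = 27.
S5 applies (level before this adjustment is 27 ≥ 5, so +5): 27 + 5 = 32.
Level 32 exceeds the maximum of 28; capped at 28.
Final offense level: 28.
Criminal history: 9 prior points → Category Moderate (7-9).
Level 28 falls in the 25-28 band.
Grid: Level 25-28 × Category Moderate = 148-184 weeks.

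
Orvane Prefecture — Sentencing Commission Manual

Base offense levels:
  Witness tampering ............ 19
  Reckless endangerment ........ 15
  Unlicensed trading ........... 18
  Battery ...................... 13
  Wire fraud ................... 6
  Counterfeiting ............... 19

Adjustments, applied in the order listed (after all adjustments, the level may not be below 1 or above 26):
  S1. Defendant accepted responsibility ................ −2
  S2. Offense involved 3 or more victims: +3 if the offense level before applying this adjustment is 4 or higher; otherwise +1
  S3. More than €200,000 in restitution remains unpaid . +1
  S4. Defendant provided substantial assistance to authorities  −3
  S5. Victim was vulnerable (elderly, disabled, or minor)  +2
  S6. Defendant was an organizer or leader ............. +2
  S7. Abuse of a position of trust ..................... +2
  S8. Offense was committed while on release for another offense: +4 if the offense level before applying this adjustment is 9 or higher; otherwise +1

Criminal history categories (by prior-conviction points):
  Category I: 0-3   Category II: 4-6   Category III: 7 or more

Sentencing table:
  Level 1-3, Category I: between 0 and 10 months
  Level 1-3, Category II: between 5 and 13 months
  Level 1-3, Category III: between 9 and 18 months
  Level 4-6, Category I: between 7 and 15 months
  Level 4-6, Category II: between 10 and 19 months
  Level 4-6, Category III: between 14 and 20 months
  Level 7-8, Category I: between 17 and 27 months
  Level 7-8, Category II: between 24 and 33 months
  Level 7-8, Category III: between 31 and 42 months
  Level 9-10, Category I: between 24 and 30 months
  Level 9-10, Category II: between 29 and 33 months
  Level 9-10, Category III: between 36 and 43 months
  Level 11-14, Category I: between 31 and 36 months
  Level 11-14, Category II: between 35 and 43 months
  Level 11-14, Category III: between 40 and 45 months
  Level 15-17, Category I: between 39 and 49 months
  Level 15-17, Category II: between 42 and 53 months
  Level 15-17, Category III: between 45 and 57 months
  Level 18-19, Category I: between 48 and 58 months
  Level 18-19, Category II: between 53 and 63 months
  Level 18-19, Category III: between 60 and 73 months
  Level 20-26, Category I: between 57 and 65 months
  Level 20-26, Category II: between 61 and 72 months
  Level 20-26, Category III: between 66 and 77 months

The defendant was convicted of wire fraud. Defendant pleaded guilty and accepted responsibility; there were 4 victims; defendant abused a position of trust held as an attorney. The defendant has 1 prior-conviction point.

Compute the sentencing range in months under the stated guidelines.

Base offense level for wire fraud: 6.
S1 applies: 6 − 2 = 4.
S2 applies (level before this adjustment is 4 ≥ 4, so +3): 4 + 3 = 7.
S3 does not apply.
S4 does not apply.
S5 does not apply.
S6 does not apply.
S7 applies: 7 + 2 = 9.
Final offense level: 9.
Criminal history: 1 prior point → Category I (0-3).
Level 9 falls in the 9-10 band.
Grid: Level 9-10 × Category I = 24-30 months.

24-30 months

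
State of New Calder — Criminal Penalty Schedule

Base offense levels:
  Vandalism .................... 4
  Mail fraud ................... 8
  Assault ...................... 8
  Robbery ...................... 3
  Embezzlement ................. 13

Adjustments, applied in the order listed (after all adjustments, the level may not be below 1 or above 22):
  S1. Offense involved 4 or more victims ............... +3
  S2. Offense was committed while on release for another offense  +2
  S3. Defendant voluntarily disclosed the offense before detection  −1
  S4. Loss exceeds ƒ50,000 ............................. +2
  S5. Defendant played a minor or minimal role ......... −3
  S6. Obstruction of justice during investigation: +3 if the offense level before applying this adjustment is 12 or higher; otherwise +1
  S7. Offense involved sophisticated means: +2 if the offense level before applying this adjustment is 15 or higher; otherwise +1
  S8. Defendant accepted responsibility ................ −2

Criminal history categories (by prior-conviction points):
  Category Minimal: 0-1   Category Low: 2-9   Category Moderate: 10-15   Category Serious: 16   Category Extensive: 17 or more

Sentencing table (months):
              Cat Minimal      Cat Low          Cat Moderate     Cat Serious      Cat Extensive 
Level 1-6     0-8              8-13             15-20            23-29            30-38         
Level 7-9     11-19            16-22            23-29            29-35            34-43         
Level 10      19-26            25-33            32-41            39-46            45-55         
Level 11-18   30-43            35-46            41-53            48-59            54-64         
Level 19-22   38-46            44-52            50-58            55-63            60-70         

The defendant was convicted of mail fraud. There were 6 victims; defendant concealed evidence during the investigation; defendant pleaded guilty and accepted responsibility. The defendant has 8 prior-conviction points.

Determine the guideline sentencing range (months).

Base offense level for mail fraud: 8.
S1 applies: 8 + 3 = 11.
S2 does not apply.
S5 does not apply.
S6 applies (level before this adjustment is 11 < 12, so +1): 11 + 1 = 12.
S7 does not apply.
S8 applies: 12 − 2 = 10.
Final offense level: 10.
Criminal history: 8 prior points → Category Low (2-9).
Level 10 falls in the 10 band.
Grid: Level 10 × Category Low = 25-33 months.

25-33 months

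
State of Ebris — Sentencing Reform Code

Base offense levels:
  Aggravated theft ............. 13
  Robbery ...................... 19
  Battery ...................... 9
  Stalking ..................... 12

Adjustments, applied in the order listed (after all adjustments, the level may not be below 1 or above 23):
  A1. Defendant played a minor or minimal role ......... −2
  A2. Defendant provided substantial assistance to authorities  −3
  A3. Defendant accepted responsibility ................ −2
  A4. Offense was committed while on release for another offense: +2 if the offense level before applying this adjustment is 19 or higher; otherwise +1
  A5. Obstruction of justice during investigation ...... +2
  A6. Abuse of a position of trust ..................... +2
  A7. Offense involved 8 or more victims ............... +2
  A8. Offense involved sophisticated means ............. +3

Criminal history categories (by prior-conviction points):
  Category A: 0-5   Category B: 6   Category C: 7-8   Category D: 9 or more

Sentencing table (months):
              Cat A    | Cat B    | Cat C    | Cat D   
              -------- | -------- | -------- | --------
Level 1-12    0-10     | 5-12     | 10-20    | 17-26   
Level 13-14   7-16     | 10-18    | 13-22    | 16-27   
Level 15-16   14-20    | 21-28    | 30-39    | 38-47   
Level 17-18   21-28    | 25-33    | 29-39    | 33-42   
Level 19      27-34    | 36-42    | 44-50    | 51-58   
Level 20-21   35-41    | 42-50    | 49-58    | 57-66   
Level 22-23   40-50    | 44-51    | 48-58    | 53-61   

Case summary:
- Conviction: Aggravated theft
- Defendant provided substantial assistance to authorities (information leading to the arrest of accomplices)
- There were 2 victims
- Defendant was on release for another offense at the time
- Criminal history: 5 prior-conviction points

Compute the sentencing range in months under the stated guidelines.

Base offense level for aggravated theft: 13.
A2 applies: 13 − 3 = 10.
A4 applies (level before this adjustment is 10 < 19, so +1): 10 + 1 = 11.
A6 does not apply.
A7 does not apply.
Final offense level: 11.
Criminal history: 5 prior points → Category A (0-5).
Level 11 falls in the 1-12 band.
Grid: Level 1-12 × Category A = 0-10 months.

0-10 months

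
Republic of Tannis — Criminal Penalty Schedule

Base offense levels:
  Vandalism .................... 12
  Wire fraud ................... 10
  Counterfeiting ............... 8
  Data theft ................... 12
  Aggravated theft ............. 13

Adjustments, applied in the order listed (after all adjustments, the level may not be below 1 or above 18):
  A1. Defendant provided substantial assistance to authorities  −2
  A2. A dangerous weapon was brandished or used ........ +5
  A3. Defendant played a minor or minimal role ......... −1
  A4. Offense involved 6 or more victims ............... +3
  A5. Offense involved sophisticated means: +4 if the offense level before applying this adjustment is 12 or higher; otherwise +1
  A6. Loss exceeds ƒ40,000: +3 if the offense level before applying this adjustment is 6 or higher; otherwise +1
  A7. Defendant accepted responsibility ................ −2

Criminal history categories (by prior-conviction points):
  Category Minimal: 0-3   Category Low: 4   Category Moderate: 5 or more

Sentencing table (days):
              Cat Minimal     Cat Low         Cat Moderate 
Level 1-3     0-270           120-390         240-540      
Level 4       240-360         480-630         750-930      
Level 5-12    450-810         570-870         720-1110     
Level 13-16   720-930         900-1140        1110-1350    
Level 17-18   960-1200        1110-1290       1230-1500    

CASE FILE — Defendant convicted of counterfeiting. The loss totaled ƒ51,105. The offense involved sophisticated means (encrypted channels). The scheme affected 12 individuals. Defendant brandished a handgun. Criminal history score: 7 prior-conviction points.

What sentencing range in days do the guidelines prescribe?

1230-1500 days

Base offense level for counterfeiting: 8.
A1 does not apply.
A2 applies: 8 + 5 = 13.
A4 applies: 13 + 3 = 16.
A5 applies (level before this adjustment is 16 ≥ 12, so +4): 16 + 4 = 20.
A6 applies (level before this adjustment is 20 ≥ 6, so +3): 20 + 3 = 23.
A7 does not apply.
Level 23 exceeds the maximum of 18; capped at 18.
Final offense level: 18.
Criminal history: 7 prior points → Category Moderate (5+).
Level 18 falls in the 17-18 band.
Grid: Level 17-18 × Category Moderate = 1230-1500 days.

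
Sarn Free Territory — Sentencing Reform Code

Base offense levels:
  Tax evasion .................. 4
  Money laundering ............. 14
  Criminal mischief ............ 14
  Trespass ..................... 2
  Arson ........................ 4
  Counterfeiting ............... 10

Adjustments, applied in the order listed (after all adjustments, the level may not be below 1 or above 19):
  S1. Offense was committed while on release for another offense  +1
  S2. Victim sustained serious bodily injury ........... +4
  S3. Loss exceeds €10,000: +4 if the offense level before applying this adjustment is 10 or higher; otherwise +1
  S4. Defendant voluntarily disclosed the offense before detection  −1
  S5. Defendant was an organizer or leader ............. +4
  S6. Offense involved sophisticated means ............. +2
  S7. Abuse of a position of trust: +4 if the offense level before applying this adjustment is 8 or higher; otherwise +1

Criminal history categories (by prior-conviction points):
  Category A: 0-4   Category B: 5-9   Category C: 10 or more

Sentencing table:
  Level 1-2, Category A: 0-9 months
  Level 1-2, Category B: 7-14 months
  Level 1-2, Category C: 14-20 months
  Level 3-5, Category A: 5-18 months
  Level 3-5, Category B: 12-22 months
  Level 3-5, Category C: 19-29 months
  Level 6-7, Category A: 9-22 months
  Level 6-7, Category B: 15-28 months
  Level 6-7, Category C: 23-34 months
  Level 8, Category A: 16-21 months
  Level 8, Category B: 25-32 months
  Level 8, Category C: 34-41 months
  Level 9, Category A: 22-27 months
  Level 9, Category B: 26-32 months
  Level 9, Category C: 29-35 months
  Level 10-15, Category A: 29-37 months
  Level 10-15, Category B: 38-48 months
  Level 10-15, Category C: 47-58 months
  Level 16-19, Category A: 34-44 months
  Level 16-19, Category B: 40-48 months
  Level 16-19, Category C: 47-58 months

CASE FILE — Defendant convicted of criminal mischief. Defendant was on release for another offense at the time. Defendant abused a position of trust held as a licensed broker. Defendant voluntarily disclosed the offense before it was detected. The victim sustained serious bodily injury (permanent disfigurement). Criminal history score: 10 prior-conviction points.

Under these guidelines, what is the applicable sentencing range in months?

Base offense level for criminal mischief: 14.
S1 applies: 14 + 1 = 15.
S2 applies: 15 + 4 = 19.
S3 does not apply.
S4 applies: 19 − 1 = 18.
S7 applies (level before this adjustment is 18 ≥ 8, so +4): 18 + 4 = 22.
Level 22 exceeds the maximum of 19; capped at 19.
Final offense level: 19.
Criminal history: 10 prior points → Category C (10+).
Level 19 falls in the 16-19 band.
Grid: Level 16-19 × Category C = 47-58 months.

47-58 months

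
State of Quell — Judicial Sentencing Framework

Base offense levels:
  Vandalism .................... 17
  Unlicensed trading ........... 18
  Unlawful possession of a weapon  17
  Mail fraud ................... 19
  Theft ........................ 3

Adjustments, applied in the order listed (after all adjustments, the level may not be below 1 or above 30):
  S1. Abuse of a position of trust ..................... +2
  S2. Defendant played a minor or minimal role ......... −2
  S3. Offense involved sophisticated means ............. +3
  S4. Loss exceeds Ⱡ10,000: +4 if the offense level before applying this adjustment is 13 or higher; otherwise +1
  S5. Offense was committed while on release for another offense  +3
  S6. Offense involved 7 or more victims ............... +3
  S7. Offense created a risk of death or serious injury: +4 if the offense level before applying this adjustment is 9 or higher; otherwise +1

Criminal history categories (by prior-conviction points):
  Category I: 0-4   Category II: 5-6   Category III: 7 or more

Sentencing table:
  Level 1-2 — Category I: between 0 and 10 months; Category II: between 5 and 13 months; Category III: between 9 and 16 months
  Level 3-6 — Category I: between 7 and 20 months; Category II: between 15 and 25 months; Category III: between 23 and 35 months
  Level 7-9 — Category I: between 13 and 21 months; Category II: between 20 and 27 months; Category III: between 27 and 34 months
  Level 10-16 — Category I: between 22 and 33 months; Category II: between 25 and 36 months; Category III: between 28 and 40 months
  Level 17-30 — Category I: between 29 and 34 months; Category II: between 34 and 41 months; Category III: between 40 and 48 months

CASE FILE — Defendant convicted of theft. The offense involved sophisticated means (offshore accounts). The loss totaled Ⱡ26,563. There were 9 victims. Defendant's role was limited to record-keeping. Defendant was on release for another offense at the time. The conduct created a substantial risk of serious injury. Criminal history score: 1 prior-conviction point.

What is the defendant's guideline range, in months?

Base offense level for theft: 3.
S1 does not apply.
S2 applies: 3 − 2 = 1.
S3 applies: 1 + 3 = 4.
S4 applies (level before this adjustment is 4 < 13, so +1): 4 + 1 = 5.
S5 applies: 5 + 3 = 8.
S6 applies: 8 + 3 = 11.
S7 applies (level before this adjustment is 11 ≥ 9, so +4): 11 + 4 = 15.
Final offense level: 15.
Criminal history: 1 prior point → Category I (0-4).
Level 15 falls in the 10-16 band.
Grid: Level 10-16 × Category I = 22-33 months.

22-33 months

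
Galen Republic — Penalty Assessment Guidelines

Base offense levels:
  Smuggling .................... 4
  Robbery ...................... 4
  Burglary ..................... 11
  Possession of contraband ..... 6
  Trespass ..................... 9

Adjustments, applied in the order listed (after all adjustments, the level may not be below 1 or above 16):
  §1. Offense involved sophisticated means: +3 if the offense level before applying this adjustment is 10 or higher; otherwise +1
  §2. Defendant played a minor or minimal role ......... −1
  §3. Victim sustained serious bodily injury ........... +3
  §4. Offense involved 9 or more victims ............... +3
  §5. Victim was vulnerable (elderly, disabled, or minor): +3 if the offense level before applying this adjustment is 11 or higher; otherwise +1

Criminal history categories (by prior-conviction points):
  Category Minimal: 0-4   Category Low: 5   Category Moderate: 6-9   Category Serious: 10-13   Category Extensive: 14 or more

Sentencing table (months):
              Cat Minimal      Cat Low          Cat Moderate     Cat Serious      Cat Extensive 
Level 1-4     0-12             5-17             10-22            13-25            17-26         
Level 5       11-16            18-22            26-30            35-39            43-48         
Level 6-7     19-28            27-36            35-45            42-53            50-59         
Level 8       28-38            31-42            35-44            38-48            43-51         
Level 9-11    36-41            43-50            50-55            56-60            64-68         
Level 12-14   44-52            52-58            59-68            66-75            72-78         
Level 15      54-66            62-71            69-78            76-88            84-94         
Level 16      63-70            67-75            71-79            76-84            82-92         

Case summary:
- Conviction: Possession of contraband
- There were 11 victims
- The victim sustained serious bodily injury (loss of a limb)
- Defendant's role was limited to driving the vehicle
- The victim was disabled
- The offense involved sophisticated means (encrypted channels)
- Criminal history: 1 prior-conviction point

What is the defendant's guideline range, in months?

Base offense level for possession of contraband: 6.
§1 applies (level before this adjustment is 6 < 10, so +1): 6 + 1 = 7.
§2 applies: 7 − 1 = 6.
§3 applies: 6 + 3 = 9.
§4 applies: 9 + 3 = 12.
§5 applies (level before this adjustment is 12 ≥ 11, so +3): 12 + 3 = 15.
Final offense level: 15.
Criminal history: 1 prior point → Category Minimal (0-4).
Level 15 falls in the 15 band.
Grid: Level 15 × Category Minimal = 54-66 months.

54-66 months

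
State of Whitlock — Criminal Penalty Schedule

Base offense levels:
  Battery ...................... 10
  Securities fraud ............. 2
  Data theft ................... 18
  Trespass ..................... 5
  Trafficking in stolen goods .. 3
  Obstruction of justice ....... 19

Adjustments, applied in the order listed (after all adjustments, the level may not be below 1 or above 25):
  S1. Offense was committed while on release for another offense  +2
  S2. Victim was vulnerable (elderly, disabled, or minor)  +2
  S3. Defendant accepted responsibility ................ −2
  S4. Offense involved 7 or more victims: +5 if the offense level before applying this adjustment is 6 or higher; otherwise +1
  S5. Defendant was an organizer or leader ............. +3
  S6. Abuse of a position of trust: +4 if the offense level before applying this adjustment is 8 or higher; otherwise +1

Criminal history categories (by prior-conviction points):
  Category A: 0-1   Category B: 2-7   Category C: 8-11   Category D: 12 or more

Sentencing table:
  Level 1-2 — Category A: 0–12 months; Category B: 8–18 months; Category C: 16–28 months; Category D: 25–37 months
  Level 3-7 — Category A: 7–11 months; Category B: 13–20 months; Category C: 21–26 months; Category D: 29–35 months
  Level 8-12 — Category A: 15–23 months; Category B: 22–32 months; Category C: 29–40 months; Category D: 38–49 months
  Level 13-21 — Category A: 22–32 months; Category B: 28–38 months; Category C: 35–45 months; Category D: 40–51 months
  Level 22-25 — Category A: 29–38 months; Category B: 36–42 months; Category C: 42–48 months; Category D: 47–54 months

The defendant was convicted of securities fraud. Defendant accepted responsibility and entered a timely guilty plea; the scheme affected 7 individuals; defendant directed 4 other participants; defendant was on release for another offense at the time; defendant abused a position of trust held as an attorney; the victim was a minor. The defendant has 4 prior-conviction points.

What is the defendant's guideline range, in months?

22-32 months

Base offense level for securities fraud: 2.
S1 applies: 2 + 2 = 4.
S2 applies: 4 + 2 = 6.
S3 applies: 6 − 2 = 4.
S4 applies (level before this adjustment is 4 < 6, so +1): 4 + 1 = 5.
S5 applies: 5 + 3 = 8.
S6 applies (level before this adjustment is 8 ≥ 8, so +4): 8 + 4 = 12.
Final offense level: 12.
Criminal history: 4 prior points → Category B (2-7).
Level 12 falls in the 8-12 band.
Grid: Level 8-12 × Category B = 22-32 months.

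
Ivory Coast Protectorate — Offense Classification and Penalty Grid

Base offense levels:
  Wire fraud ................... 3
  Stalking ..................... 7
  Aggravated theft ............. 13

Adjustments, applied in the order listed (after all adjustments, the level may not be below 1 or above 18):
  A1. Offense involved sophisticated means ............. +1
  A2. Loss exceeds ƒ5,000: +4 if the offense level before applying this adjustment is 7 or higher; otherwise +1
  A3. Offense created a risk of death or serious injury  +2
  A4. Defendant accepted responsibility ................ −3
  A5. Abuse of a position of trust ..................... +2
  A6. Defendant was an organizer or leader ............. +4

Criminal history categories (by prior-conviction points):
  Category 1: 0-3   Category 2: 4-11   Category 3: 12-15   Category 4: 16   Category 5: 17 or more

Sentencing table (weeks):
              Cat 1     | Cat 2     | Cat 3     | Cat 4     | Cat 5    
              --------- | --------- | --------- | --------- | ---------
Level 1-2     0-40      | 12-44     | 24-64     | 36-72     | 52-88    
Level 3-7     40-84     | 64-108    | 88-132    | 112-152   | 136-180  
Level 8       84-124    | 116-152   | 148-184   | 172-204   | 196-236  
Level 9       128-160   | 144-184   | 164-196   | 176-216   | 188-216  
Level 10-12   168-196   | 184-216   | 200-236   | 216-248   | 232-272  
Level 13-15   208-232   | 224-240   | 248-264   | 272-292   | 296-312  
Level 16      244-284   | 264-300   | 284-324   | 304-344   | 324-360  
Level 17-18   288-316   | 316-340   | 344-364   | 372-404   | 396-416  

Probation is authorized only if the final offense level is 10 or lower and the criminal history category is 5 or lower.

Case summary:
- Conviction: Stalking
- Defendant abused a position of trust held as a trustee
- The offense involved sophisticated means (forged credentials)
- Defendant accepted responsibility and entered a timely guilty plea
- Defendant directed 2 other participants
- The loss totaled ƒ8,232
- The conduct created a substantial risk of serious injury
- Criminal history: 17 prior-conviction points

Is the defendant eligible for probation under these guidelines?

Base offense level for stalking: 7.
A1 applies: 7 + 1 = 8.
A2 applies (level before this adjustment is 8 ≥ 7, so +4): 8 + 4 = 12.
A3 applies: 12 + 2 = 14.
A4 applies: 14 − 3 = 11.
A5 applies: 11 + 2 = 13.
A6 applies: 13 + 4 = 17.
Final offense level: 17.
Criminal history: 17 prior points → Category 5 (17+).
Level 17 falls in the 17-18 band.
Grid: Level 17-18 × Category 5 = 396-416 weeks.
Probation check: level 17 > 10 and category 5 ≤ 5 → not eligible.

No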